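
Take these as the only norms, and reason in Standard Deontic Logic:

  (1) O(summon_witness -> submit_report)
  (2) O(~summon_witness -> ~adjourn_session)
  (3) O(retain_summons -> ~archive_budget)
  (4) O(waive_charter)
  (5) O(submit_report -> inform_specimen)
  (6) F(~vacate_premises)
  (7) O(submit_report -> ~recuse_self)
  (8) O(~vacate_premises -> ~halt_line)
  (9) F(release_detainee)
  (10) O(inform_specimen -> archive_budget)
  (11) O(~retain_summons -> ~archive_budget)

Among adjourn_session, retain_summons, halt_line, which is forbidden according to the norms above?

Premises 3 and 11 cover both cases: O(retain_summons -> ~archive_budget) and O(~retain_summons -> ~archive_budget). Since retain_summons ∨ ~retain_summons is a tautology, O(~archive_budget) follows.
The contrapositive of premise 10 (O(inform_specimen -> archive_budget)) is O(~archive_budget -> ~inform_specimen), and O(~archive_budget) is already established, so O(~inform_specimen).
The contrapositive of premise 5 (O(submit_report -> inform_specimen)) is O(~inform_specimen -> ~submit_report), and O(~inform_specimen) is already established, so O(~submit_report).
The contrapositive of premise 1 (O(summon_witness -> submit_report)) is O(~submit_report -> ~summon_witness), and O(~submit_report) is already established, so O(~summon_witness).
From O(~summon_witness) and premise 2, O(~summon_witness -> ~adjourn_session), we obtain O(~adjourn_session).
So O(~adjourn_session) holds, i.e. adjourn_session is forbidden. None of the other listed options is forbidden under the premises.

adjourn_session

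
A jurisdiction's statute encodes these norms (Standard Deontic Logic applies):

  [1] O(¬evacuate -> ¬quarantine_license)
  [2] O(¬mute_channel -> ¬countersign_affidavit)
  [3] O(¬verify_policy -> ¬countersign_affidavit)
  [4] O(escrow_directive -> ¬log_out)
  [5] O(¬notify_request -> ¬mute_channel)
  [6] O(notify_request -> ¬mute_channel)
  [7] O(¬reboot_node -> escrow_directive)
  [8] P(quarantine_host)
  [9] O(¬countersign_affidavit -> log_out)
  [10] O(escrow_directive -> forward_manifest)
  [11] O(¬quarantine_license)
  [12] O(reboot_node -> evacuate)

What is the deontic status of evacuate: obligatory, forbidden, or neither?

Obligatory

Premises 5 and 6 are O(¬notify_request -> ¬mute_channel) and O(notify_request -> ¬mute_channel); every ideal world satisfies ¬notify_request or notify_request, so in either case ¬mute_channel holds — hence O(¬mute_channel).
With premise 2, O(¬mute_channel -> ¬countersign_affidavit), the K-axiom yields O(¬countersign_affidavit).
With premise 9, O(¬countersign_affidavit -> log_out), the K-axiom yields O(log_out).
The contrapositive of premise 4 (O(escrow_directive -> ¬log_out)) is O(log_out -> ¬escrow_directive), and O(log_out) is already established, so O(¬escrow_directive).
Premise 7 is O(¬reboot_node -> escrow_directive); contrapositively O(¬escrow_directive -> reboot_node). Since O(¬escrow_directive) holds, K gives O(reboot_node).
Applying K to premise 12 (O(reboot_node -> evacuate)) and O(reboot_node) yields O(evacuate).
Premises 1, 3, 8, 10, 11 do not contribute to this derivation.
Hence evacuate is obligatory.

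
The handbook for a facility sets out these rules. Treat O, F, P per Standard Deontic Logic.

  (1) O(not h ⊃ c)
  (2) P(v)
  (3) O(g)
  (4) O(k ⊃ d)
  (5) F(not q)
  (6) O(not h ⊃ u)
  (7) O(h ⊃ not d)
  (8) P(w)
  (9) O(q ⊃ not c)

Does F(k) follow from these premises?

Premise 5 is F(not q), i.e. O(q).
Applying K to premise 9 (O(q ⊃ not c)) and O(q) yields O(not c).
Premise 1, O(not h ⊃ c), contraposes to O(not c ⊃ h); with O(not c) we get O(h).
With premise 7, O(h ⊃ not d), the K-axiom yields O(not d).
Premise 4, O(k ⊃ d), contraposes to O(not d ⊃ not k); with O(not d) we get O(not k).
Premises 2, 3, 6, 8 do not contribute to this derivation.
So O(not k) holds, i.e. F(k). The claim follows.

Yes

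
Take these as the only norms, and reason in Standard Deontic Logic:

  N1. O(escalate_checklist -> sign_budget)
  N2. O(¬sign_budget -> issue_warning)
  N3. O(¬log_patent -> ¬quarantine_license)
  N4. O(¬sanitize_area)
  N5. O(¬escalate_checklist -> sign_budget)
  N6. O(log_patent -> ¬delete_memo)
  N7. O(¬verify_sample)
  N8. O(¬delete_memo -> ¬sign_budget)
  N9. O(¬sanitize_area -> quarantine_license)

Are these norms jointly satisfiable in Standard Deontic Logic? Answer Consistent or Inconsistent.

Inconsistent

Premises 1 and 5 cover both cases: O(escalate_checklist -> sign_budget) and O(¬escalate_checklist -> sign_budget). Since escalate_checklist ∨ ¬escalate_checklist is a tautology, O(sign_budget) follows.
Premise 8, O(¬delete_memo -> ¬sign_budget), contraposes to O(sign_budget -> delete_memo); with O(sign_budget) we get O(delete_memo).
Premise 6, O(log_patent -> ¬delete_memo), contraposes to O(delete_memo -> ¬log_patent); with O(delete_memo) we get O(¬log_patent).
With premise 3, O(¬log_patent -> ¬quarantine_license), the K-axiom yields O(¬quarantine_license).
Premise 9 is O(¬sanitize_area -> quarantine_license); contrapositively O(¬quarantine_license -> sanitize_area). Since O(¬quarantine_license) holds, K gives O(sanitize_area).
However, premise 4 gives O(¬sanitize_area).
We now have both O(sanitize_area) and O(¬sanitize_area) — sanitize_area is simultaneously obligatory and forbidden, violating the D-axiom.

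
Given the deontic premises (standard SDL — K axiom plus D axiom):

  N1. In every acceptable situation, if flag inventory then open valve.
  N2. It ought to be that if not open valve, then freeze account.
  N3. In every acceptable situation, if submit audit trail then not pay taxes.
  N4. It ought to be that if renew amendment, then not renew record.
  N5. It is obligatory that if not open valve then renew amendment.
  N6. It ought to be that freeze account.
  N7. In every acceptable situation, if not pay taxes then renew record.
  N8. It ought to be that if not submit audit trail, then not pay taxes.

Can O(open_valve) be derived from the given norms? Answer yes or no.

Yes

By case analysis on ¬submit_audit_trail: premise 8 gives O(¬submit_audit_trail → ¬pay_taxes) and premise 3 gives O(submit_audit_trail → ¬pay_taxes), so O(¬pay_taxes) either way.
With premise 7, O(¬pay_taxes → renew_record), the K-axiom yields O(renew_record).
The contrapositive of premise 4 (O(renew_amendment → ¬renew_record)) is O(renew_record → ¬renew_amendment), and O(renew_record) is already established, so O(¬renew_amendment).
Premise 5, O(¬open_valve → renew_amendment), contraposes to O(¬renew_amendment → open_valve); with O(¬renew_amendment) we get O(open_valve).
Premises 1, 2, 6 do not contribute to this derivation.
So O(open_valve) follows.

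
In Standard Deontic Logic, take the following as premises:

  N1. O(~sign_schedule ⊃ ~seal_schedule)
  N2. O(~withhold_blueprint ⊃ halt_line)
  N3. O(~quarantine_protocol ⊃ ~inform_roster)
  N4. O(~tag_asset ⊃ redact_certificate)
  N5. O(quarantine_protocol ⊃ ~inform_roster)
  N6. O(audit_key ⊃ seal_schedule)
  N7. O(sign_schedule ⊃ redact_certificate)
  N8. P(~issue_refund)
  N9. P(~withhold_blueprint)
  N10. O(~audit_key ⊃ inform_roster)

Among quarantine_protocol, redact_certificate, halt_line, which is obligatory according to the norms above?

Premises 5 and 3 cover both cases: O(quarantine_protocol ⊃ ~inform_roster) and O(~quarantine_protocol ⊃ ~inform_roster). Since quarantine_protocol ∨ ~quarantine_protocol is a tautology, O(~inform_roster) follows.
Premise 10 is O(~audit_key ⊃ inform_roster); contrapositively O(~inform_roster ⊃ audit_key). Since O(~inform_roster) holds, K gives O(audit_key).
Applying K to premise 6 (O(audit_key ⊃ seal_schedule)) and O(audit_key) yields O(seal_schedule).
Premise 1, O(~sign_schedule ⊃ ~seal_schedule), contraposes to O(seal_schedule ⊃ sign_schedule); with O(seal_schedule) we get O(sign_schedule).
With premise 7, O(sign_schedule ⊃ redact_certificate), the K-axiom yields O(redact_certificate).
So O(redact_certificate) holds — redact_certificate is obligatory. None of the other listed options is made obligatory by any chain of premises.

redact_certificate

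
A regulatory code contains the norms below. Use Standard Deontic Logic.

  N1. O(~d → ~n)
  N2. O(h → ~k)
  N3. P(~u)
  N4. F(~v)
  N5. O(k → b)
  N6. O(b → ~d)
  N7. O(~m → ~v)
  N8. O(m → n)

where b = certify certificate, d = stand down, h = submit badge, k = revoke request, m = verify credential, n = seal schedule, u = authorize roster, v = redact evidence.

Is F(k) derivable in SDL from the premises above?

F(~v) at premise 4 means O(v).
Premise 7 is O(~m → ~v); contrapositively O(v → m). Since O(v) holds, K gives O(m).
With premise 8, O(m → n), the K-axiom yields O(n).
Premise 1 is O(~d → ~n); contrapositively O(n → d). Since O(n) holds, K gives O(d).
Premise 6 is O(b → ~d); contrapositively O(d → ~b). Since O(d) holds, K gives O(~b).
The contrapositive of premise 5 (O(k → b)) is O(~b → ~k), and O(~b) is already established, so O(~k).
Premises 2, 3 do not contribute to this derivation.
So O(~k) holds, i.e. F(k). The claim follows.

Yes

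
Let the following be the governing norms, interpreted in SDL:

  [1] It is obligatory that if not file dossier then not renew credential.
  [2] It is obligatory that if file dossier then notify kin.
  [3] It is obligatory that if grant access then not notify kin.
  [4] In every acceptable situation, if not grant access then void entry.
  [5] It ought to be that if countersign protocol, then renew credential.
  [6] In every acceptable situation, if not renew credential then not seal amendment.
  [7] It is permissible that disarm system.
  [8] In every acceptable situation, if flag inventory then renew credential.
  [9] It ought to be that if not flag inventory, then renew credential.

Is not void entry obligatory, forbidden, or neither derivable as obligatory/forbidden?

Forbidden

Premises 9 and 8 cover both cases: O(¬flag_inventory → renew_credential) and O(flag_inventory → renew_credential). Since ¬flag_inventory ∨ flag_inventory is a tautology, O(renew_credential) follows.
Premise 1 is O(¬file_dossier → ¬renew_credential); contrapositively O(renew_credential → file_dossier). Since O(renew_credential) holds, K gives O(file_dossier).
With premise 2, O(file_dossier → notify_kin), the K-axiom yields O(notify_kin).
Premise 3, O(grant_access → ¬notify_kin), contraposes to O(notify_kin → ¬grant_access); with O(notify_kin) we get O(¬grant_access).
With premise 4, O(¬grant_access → void_entry), the K-axiom yields O(void_entry).
Premises 5, 6, 7 do not contribute to this derivation.
Thus O(void_entry), which is F(¬void_entry): ¬void_entry is forbidden.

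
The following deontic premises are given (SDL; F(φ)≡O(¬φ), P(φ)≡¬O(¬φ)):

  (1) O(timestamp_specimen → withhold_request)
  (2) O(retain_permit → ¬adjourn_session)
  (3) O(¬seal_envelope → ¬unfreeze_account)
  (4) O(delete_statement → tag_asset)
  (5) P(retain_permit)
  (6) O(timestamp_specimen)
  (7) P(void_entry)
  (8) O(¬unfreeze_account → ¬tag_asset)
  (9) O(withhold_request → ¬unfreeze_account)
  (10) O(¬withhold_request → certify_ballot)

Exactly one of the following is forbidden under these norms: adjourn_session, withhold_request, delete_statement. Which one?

Premise 6 gives O(timestamp_specimen).
Premise 1 is O(timestamp_specimen → withhold_request); since O(timestamp_specimen), deontic closure gives O(withhold_request).
Premise 9 is O(withhold_request → ¬unfreeze_account); since O(withhold_request), deontic closure gives O(¬unfreeze_account).
From O(¬unfreeze_account) and premise 8, O(¬unfreeze_account → ¬tag_asset), we obtain O(¬tag_asset).
Premise 4, O(delete_statement → tag_asset), contraposes to O(¬tag_asset → ¬delete_statement); with O(¬tag_asset) we get O(¬delete_statement).
So O(¬delete_statement) holds, i.e. delete_statement is forbidden. None of the other listed options is forbidden under the premises.

delete_statement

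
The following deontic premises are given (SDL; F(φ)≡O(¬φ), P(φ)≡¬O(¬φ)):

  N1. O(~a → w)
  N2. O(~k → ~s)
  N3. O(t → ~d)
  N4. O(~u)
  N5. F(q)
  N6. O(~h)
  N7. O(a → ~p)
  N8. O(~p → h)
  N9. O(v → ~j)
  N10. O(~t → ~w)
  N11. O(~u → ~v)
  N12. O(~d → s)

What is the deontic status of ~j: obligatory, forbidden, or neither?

Neither

Premise 9 is O(v → ~j), but O(v) is not derivable from the premises, so it does not yield O(~j).
No premise or chain of K-axiom applications forces O(~j), and none forces O(j). So ~j is neither obligatory nor forbidden under these norms.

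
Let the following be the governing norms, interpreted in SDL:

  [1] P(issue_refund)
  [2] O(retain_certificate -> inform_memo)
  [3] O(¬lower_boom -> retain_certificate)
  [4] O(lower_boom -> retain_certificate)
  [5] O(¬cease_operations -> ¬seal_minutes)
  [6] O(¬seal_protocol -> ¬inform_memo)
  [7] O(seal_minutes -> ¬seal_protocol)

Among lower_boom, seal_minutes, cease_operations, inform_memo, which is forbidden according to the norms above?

Premises 4 and 3 are O(lower_boom -> retain_certificate) and O(¬lower_boom -> retain_certificate); every ideal world satisfies lower_boom or ¬lower_boom, so in either case retain_certificate holds — hence O(retain_certificate).
With premise 2, O(retain_certificate -> inform_memo), the K-axiom yields O(inform_memo).
Premise 6 is O(¬seal_protocol -> ¬inform_memo); contrapositively O(inform_memo -> seal_protocol). Since O(inform_memo) holds, K gives O(seal_protocol).
Premise 7 is O(seal_minutes -> ¬seal_protocol); contrapositively O(seal_protocol -> ¬seal_minutes). Since O(seal_protocol) holds, K gives O(¬seal_minutes).
So O(¬seal_minutes) holds, i.e. seal_minutes is forbidden. None of the other listed options is forbidden under the premises.

seal_minutes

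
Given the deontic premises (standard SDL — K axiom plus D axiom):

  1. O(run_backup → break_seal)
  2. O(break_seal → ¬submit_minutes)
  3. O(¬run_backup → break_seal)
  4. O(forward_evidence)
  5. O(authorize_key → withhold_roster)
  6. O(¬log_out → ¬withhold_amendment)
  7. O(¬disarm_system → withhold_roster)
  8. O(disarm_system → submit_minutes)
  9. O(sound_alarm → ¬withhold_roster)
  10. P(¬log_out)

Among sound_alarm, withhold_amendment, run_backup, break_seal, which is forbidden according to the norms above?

By case analysis on ¬run_backup: premise 3 gives O(¬run_backup → break_seal) and premise 1 gives O(run_backup → break_seal), so O(break_seal) either way.
With premise 2, O(break_seal → ¬submit_minutes), the K-axiom yields O(¬submit_minutes).
The contrapositive of premise 8 (O(disarm_system → submit_minutes)) is O(¬submit_minutes → ¬disarm_system), and O(¬submit_minutes) is already established, so O(¬disarm_system).
From O(¬disarm_system) and premise 7, O(¬disarm_system → withhold_roster), we obtain O(withhold_roster).
Premise 9, O(sound_alarm → ¬withhold_roster), contraposes to O(withhold_roster → ¬sound_alarm); with O(withhold_roster) we get O(¬sound_alarm).
So O(¬sound_alarm) holds, i.e. sound_alarm is forbidden. None of the other listed options is forbidden under the premises.

sound_alarm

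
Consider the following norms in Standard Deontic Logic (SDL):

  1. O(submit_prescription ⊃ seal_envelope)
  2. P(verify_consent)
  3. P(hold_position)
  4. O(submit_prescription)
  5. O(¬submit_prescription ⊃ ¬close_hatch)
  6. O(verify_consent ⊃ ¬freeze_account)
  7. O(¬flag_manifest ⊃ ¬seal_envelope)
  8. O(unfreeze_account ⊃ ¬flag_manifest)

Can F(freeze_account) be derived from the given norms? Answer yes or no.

Premise 6 is O(verify_consent ⊃ ¬freeze_account), but O(verify_consent) is not derivable from the premises (the permission P(verify_consent) asserts only ¬O(¬verify_consent), not O(verify_consent)), so it does not yield O(¬freeze_account).
No other premise forces O(¬freeze_account). An ideal world satisfying every premise can still have freeze_account true, so F(freeze_account) is not derivable.

No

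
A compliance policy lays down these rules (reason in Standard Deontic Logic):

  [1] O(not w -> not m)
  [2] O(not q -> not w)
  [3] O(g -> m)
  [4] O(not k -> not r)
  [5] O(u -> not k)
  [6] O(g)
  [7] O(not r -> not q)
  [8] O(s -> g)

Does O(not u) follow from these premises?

Yes

Premise 6 states O(g) outright.
From O(g) and premise 3, O(g -> m), we obtain O(m).
The contrapositive of premise 1 (O(not w -> not m)) is O(m -> w), and O(m) is already established, so O(w).
Premise 2, O(not q -> not w), contraposes to O(w -> q); with O(w) we get O(q).
The contrapositive of premise 7 (O(not r -> not q)) is O(q -> r), and O(q) is already established, so O(r).
Premise 4, O(not k -> not r), contraposes to O(r -> k); with O(r) we get O(k).
Premise 5, O(u -> not k), contraposes to O(k -> not u); with O(k) we get O(not u).
Premise 8 does not contribute to this derivation.
So O(not u) follows.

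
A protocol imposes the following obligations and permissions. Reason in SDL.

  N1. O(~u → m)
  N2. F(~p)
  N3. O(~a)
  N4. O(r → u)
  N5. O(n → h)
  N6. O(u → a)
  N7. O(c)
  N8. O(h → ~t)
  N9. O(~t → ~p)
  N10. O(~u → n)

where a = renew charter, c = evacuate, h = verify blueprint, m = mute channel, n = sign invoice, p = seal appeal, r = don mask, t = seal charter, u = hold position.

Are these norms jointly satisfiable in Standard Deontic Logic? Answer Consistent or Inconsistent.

F(~p) at premise 2 means O(p).
Premise 9 is O(~t → ~p); contrapositively O(p → t). Since O(p) holds, K gives O(t).
Premise 8 is O(h → ~t); contrapositively O(t → ~h). Since O(t) holds, K gives O(~h).
The contrapositive of premise 5 (O(n → h)) is O(~h → ~n), and O(~h) is already established, so O(~n).
The contrapositive of premise 10 (O(~u → n)) is O(~n → u), and O(~n) is already established, so O(u).
Premise 6 is O(u → a); since O(u), deontic closure gives O(a).
Yet premise 3 states O(~a).
We now have both O(a) and O(~a) — a is simultaneously obligatory and forbidden, violating the D-axiom.

Inconsistent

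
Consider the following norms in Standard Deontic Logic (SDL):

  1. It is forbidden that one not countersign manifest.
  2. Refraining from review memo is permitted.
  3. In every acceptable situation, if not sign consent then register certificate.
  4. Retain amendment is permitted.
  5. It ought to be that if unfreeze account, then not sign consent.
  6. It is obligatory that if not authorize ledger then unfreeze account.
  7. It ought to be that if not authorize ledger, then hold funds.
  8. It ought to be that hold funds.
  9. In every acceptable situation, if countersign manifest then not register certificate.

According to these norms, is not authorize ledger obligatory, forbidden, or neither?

Forbidden

Premise 1 is F(¬countersign_manifest), i.e. O(countersign_manifest).
Applying K to premise 9 (O(countersign_manifest → ¬register_certificate)) and O(countersign_manifest) yields O(¬register_certificate).
The contrapositive of premise 3 (O(¬sign_consent → register_certificate)) is O(¬register_certificate → sign_consent), and O(¬register_certificate) is already established, so O(sign_consent).
The contrapositive of premise 5 (O(unfreeze_account → ¬sign_consent)) is O(sign_consent → ¬unfreeze_account), and O(sign_consent) is already established, so O(¬unfreeze_account).
Premise 6 is O(¬authorize_ledger → unfreeze_account); contrapositively O(¬unfreeze_account → authorize_ledger). Since O(¬unfreeze_account) holds, K gives O(authorize_ledger).
Premises 2, 4, 7, 8 do not contribute to this derivation.
Thus O(authorize_ledger), which is F(¬authorize_ledger): ¬authorize_ledger is forbidden.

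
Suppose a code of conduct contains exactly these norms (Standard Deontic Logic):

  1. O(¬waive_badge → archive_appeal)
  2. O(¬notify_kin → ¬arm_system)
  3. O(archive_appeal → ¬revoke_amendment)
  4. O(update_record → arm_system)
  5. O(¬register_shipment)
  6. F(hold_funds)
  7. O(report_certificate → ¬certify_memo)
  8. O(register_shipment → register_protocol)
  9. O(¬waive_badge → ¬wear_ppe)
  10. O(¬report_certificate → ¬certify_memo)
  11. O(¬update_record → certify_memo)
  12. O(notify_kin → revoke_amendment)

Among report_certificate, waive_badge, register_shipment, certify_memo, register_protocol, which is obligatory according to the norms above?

By case analysis on ¬report_certificate: premise 10 gives O(¬report_certificate → ¬certify_memo) and premise 7 gives O(report_certificate → ¬certify_memo), so O(¬certify_memo) either way.
The contrapositive of premise 11 (O(¬update_record → certify_memo)) is O(¬certify_memo → update_record), and O(¬certify_memo) is already established, so O(update_record).
Applying K to premise 4 (O(update_record → arm_system)) and O(update_record) yields O(arm_system).
Premise 2 is O(¬notify_kin → ¬arm_system); contrapositively O(arm_system → notify_kin). Since O(arm_system) holds, K gives O(notify_kin).
Premise 12 is O(notify_kin → revoke_amendment); since O(notify_kin), deontic closure gives O(revoke_amendment).
Premise 3 is O(archive_appeal → ¬revoke_amendment); contrapositively O(revoke_amendment → ¬archive_appeal). Since O(revoke_amendment) holds, K gives O(¬archive_appeal).
Premise 1 is O(¬waive_badge → archive_appeal); contrapositively O(¬archive_appeal → waive_badge). Since O(¬archive_appeal) holds, K gives O(waive_badge).
So O(waive_badge) holds — waive_badge is obligatory. None of the other listed options is made obligatory by any chain of premises.

waive_badge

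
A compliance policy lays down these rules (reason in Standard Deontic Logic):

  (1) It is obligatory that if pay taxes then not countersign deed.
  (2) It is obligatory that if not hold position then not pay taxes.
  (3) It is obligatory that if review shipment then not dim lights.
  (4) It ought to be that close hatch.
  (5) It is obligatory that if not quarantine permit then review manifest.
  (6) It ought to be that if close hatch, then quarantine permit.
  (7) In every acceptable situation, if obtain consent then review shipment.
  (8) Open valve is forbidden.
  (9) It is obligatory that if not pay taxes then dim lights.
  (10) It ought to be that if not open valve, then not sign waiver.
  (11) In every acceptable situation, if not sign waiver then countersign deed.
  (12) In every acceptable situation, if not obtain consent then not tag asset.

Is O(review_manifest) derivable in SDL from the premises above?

No

Premise 5 is O(¬quarantine_permit → review_manifest), but O(¬quarantine_permit) is not derivable from the premises, so it does not yield O(review_manifest).
No other premise forces O(review_manifest). An ideal world satisfying every premise can still have review_manifest false, so O(review_manifest) is not derivable.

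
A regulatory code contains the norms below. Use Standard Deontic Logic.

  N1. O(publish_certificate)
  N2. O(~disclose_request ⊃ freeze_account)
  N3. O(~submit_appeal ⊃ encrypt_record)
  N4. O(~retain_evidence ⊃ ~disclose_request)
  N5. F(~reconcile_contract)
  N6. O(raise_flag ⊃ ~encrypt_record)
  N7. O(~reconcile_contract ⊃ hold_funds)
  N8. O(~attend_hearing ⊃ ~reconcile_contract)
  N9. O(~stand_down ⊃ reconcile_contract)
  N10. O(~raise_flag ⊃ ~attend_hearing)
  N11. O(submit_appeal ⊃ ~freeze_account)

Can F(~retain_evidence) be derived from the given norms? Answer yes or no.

F(~reconcile_contract) at premise 5 means O(reconcile_contract).
The contrapositive of premise 8 (O(~attend_hearing ⊃ ~reconcile_contract)) is O(reconcile_contract ⊃ attend_hearing), and O(reconcile_contract) is already established, so O(attend_hearing).
The contrapositive of premise 10 (O(~raise_flag ⊃ ~attend_hearing)) is O(attend_hearing ⊃ raise_flag), and O(attend_hearing) is already established, so O(raise_flag).
With premise 6, O(raise_flag ⊃ ~encrypt_record), the K-axiom yields O(~encrypt_record).
Premise 3, O(~submit_appeal ⊃ encrypt_record), contraposes to O(~encrypt_record ⊃ submit_appeal); with O(~encrypt_record) we get O(submit_appeal).
From O(submit_appeal) and premise 11, O(submit_appeal ⊃ ~freeze_account), we obtain O(~freeze_account).
Premise 2 is O(~disclose_request ⊃ freeze_account); contrapositively O(~freeze_account ⊃ disclose_request). Since O(~freeze_account) holds, K gives O(disclose_request).
Premise 4, O(~retain_evidence ⊃ ~disclose_request), contraposes to O(disclose_request ⊃ retain_evidence); with O(disclose_request) we get O(retain_evidence).
Premises 1, 7, 9 do not contribute to this derivation.
So O(retain_evidence) holds, i.e. F(~retain_evidence). The claim follows.

Yes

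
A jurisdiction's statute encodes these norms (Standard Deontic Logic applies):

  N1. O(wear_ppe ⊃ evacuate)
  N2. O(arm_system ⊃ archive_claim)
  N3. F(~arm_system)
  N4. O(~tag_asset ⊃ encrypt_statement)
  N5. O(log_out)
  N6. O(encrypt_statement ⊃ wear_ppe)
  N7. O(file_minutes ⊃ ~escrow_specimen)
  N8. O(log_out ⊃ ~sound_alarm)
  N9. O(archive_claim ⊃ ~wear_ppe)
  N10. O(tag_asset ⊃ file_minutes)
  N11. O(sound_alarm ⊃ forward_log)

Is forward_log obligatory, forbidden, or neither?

Neither

Premise 11 is O(sound_alarm ⊃ forward_log), but O(sound_alarm) is not derivable from the premises, so it does not yield O(forward_log).
No premise or chain of K-axiom applications forces O(forward_log), and none forces O(~forward_log). So forward_log is neither obligatory nor forbidden under these norms.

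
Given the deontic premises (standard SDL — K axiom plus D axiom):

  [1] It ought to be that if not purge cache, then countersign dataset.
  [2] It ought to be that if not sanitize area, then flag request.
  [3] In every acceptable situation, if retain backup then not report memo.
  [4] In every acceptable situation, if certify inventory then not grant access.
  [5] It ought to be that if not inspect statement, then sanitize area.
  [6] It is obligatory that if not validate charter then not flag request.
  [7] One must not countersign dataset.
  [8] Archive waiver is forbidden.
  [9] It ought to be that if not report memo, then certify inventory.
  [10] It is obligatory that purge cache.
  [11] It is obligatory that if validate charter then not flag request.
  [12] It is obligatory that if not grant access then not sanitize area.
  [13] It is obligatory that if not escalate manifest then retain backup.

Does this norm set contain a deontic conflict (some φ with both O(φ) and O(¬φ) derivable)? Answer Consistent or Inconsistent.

Consistent

Premise 1 is O(¬purge_cache → countersign_dataset), but O(¬purge_cache) is not derivable from the premises, so it does not yield O(countersign_dataset).
So O(countersign_dataset) is not derivable, and the apparent clash with O(¬countersign_dataset) does not arise.
A world satisfying every obligation exists (e.g. archive_waiver=false, certify_inventory=false, countersign_dataset=false, escalate_manifest=true, flag_request=false, grant_access=true, inspect_statement=false, purge_cache=true, report_memo=true, retain_backup=false, sanitize_area=true, validate_charter=false); no atom is both obligatory and forbidden, so the set is consistent.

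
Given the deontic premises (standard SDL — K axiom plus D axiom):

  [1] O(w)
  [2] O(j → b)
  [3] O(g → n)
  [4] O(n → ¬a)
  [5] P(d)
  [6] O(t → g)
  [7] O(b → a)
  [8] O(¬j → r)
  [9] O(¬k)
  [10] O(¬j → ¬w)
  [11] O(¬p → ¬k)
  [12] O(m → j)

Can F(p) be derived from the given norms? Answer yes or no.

No

Premise 11 is O(¬p → ¬k); even if O(¬k) held, inferring O(¬p) would be affirming the consequent — invalid.
No other premise forces O(¬p). An ideal world satisfying every premise can still have p true, so F(p) is not derivable.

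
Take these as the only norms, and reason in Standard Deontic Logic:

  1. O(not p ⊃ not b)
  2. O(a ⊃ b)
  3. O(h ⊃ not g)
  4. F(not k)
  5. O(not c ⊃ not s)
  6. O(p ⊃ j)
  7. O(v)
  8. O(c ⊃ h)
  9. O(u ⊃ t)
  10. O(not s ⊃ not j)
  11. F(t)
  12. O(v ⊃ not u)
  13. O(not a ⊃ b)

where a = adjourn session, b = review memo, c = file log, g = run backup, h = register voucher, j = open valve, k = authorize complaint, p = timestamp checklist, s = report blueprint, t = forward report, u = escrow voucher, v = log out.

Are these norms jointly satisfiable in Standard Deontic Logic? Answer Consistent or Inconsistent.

Premise 9 is O(u ⊃ t), but O(u) is not derivable from the premises, so it does not yield O(t).
So O(t) is not derivable, and the apparent clash with O(not t) does not arise.
A world satisfying every obligation exists (e.g. a=false, b=true, c=true, g=false, h=true, j=true, k=true, p=true, s=true, t=false, u=false, v=true); no atom is both obligatory and forbidden, so the set is consistent.

Consistent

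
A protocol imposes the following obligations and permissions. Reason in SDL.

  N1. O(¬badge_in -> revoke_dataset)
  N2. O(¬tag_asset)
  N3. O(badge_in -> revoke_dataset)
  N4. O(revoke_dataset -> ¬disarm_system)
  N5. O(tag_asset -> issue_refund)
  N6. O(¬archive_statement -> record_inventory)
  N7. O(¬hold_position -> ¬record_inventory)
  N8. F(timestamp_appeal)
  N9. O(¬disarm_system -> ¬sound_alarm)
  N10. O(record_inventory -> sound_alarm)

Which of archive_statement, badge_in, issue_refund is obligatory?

By case analysis on badge_in: premise 3 gives O(badge_in -> revoke_dataset) and premise 1 gives O(¬badge_in -> revoke_dataset), so O(revoke_dataset) either way.
With premise 4, O(revoke_dataset -> ¬disarm_system), the K-axiom yields O(¬disarm_system).
From O(¬disarm_system) and premise 9, O(¬disarm_system -> ¬sound_alarm), we obtain O(¬sound_alarm).
Premise 10, O(record_inventory -> sound_alarm), contraposes to O(¬sound_alarm -> ¬record_inventory); with O(¬sound_alarm) we get O(¬record_inventory).
The contrapositive of premise 6 (O(¬archive_statement -> record_inventory)) is O(¬record_inventory -> archive_statement), and O(¬record_inventory) is already established, so O(archive_statement).
So O(archive_statement) holds — archive_statement is obligatory. None of the other listed options is made obligatory by any chain of premises.

archive_statement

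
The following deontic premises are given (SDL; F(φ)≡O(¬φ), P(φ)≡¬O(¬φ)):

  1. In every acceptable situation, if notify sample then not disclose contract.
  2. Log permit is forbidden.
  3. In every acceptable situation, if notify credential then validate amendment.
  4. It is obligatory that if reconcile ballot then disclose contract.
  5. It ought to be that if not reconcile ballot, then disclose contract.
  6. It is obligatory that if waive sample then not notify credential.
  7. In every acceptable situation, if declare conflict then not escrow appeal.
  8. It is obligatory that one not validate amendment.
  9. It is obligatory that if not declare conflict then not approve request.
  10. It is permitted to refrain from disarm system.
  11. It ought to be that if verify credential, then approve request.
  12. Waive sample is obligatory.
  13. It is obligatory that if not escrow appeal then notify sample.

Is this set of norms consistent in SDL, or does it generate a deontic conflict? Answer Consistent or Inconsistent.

Consistent

Premise 3 is O(notify_credential → validate_amendment), but O(notify_credential) is not derivable from the premises, so it does not yield O(validate_amendment).
So O(validate_amendment) is not derivable, and the apparent clash with O(¬validate_amendment) does not arise.
A world satisfying every obligation exists (e.g. approve_request=false, declare_conflict=false, disarm_system=false, disclose_contract=true, escrow_appeal=true, log_permit=false, notify_credential=false, notify_sample=false, reconcile_ballot=false, validate_amendment=false, verify_credential=false, waive_sample=true); no atom is both obligatory and forbidden, so the set is consistent.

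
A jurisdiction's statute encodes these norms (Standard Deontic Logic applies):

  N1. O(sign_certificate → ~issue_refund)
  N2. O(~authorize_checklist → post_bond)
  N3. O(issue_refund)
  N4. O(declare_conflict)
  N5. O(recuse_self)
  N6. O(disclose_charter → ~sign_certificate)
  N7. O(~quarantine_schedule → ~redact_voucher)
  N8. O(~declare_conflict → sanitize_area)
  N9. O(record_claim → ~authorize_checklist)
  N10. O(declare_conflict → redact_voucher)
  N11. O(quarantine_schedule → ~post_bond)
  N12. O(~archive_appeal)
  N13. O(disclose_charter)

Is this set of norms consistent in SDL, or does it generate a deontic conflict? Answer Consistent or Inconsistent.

Premise 1 is O(sign_certificate → ~issue_refund), but O(sign_certificate) is not derivable from the premises, so it does not yield O(~issue_refund).
So O(~issue_refund) is not derivable, and the apparent clash with O(issue_refund) does not arise.
A world satisfying every obligation exists (e.g. archive_appeal=false, authorize_checklist=true, declare_conflict=true, disclose_charter=true, issue_refund=true, post_bond=false, quarantine_schedule=true, record_claim=false, recuse_self=true, redact_voucher=true, sanitize_area=false, sign_certificate=false); no atom is both obligatory and forbidden, so the set is consistent.

Consistent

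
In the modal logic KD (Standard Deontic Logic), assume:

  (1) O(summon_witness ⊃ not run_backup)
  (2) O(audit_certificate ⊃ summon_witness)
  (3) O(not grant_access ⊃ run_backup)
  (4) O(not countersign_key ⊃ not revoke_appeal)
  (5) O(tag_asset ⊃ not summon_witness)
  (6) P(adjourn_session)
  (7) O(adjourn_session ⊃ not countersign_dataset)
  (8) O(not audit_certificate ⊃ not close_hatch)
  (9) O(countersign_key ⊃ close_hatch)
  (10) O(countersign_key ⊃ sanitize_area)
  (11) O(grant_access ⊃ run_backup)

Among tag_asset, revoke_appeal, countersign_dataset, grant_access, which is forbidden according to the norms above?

revoke_appeal

By case analysis on grant_access: premise 11 gives O(grant_access ⊃ run_backup) and premise 3 gives O(not grant_access ⊃ run_backup), so O(run_backup) either way.
The contrapositive of premise 1 (O(summon_witness ⊃ not run_backup)) is O(run_backup ⊃ not summon_witness), and O(run_backup) is already established, so O(not summon_witness).
Premise 2, O(audit_certificate ⊃ summon_witness), contraposes to O(not summon_witness ⊃ not audit_certificate); with O(not summon_witness) we get O(not audit_certificate).
From O(not audit_certificate) and premise 8, O(not audit_certificate ⊃ not close_hatch), we obtain O(not close_hatch).
The contrapositive of premise 9 (O(countersign_key ⊃ close_hatch)) is O(not close_hatch ⊃ not countersign_key), and O(not close_hatch) is already established, so O(not countersign_key).
With premise 4, O(not countersign_key ⊃ not revoke_appeal), the K-axiom yields O(not revoke_appeal).
So O(not revoke_appeal) holds, i.e. revoke_appeal is forbidden. None of the other listed options is forbidden under the premises.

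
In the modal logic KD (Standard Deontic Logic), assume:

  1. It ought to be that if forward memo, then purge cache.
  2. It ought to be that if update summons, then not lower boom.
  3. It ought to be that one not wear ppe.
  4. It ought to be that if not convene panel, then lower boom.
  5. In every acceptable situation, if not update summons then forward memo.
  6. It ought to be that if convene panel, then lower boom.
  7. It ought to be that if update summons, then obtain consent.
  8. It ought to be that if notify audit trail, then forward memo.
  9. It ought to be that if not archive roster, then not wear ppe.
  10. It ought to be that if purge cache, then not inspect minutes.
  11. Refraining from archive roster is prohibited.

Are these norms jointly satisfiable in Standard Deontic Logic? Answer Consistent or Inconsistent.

Premise 9 is O(¬archive_roster → ¬wear_ppe); even if O(¬wear_ppe) held, inferring O(¬archive_roster) would be affirming the consequent — invalid.
So O(¬archive_roster) is not derivable, and the apparent clash with O(archive_roster) does not arise.
A world satisfying every obligation exists (e.g. archive_roster=true, convene_panel=false, forward_memo=true, inspect_minutes=false, lower_boom=true, notify_audit_trail=false, obtain_consent=false, purge_cache=true, update_summons=false, wear_ppe=false); no atom is both obligatory and forbidden, so the set is consistent.

Consistent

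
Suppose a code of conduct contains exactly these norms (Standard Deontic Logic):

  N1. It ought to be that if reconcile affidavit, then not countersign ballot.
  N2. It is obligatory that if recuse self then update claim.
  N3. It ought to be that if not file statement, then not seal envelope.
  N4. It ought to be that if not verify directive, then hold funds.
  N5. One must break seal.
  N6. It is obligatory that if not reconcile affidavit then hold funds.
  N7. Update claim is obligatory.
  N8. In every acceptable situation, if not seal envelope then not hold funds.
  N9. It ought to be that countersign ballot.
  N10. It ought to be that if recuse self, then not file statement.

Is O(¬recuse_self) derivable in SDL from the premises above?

Premise 9 states O(countersign_ballot) outright.
Premise 1, O(reconcile_affidavit → ¬countersign_ballot), contraposes to O(countersign_ballot → ¬reconcile_affidavit); with O(countersign_ballot) we get O(¬reconcile_affidavit).
Premise 6 is O(¬reconcile_affidavit → hold_funds); since O(¬reconcile_affidavit), deontic closure gives O(hold_funds).
Premise 8 is O(¬seal_envelope → ¬hold_funds); contrapositively O(hold_funds → seal_envelope). Since O(hold_funds) holds, K gives O(seal_envelope).
Premise 3, O(¬file_statement → ¬seal_envelope), contraposes to O(seal_envelope → file_statement); with O(seal_envelope) we get O(file_statement).
Premise 10, O(recuse_self → ¬file_statement), contraposes to O(file_statement → ¬recuse_self); with O(file_statement) we get O(¬recuse_self).
Premises 2, 4, 5, 7 do not contribute to this derivation.
So O(¬recuse_self) follows.

Yes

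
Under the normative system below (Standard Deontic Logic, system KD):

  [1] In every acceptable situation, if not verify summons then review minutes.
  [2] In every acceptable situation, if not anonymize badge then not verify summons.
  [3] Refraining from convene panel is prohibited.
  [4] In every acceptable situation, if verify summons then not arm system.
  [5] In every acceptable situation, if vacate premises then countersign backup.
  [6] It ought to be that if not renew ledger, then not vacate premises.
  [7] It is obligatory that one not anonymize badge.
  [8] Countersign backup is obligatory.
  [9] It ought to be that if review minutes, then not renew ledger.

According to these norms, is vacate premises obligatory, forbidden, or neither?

From premise 7 we have O(¬anonymize_badge).
From O(¬anonymize_badge) and premise 2, O(¬anonymize_badge → ¬verify_summons), we obtain O(¬verify_summons).
From O(¬verify_summons) and premise 1, O(¬verify_summons → review_minutes), we obtain O(review_minutes).
From O(review_minutes) and premise 9, O(review_minutes → ¬renew_ledger), we obtain O(¬renew_ledger).
From O(¬renew_ledger) and premise 6, O(¬renew_ledger → ¬vacate_premises), we obtain O(¬vacate_premises).
Premises 3, 4, 5, 8 do not contribute to this derivation.
Thus O(¬vacate_premises), which is F(vacate_premises): vacate_premises is forbidden.

Forbidden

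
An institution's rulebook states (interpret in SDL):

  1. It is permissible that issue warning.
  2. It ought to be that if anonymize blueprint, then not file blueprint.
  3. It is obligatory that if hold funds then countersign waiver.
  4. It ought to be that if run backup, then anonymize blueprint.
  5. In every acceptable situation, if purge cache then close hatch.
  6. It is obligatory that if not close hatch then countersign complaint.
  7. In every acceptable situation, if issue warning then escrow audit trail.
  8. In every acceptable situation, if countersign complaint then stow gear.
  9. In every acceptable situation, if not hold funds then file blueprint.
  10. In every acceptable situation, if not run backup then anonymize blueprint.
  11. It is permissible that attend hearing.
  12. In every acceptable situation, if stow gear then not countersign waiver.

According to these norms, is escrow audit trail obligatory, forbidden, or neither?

Premise 7 is O(issue_warning → escrow_audit_trail), but O(issue_warning) is not derivable from the premises (the permission P(issue_warning) asserts only ¬O(¬issue_warning), not O(issue_warning)), so it does not yield O(escrow_audit_trail).
No premise or chain of K-axiom applications forces O(escrow_audit_trail), and none forces O(¬escrow_audit_trail). So escrow_audit_trail is neither obligatory nor forbidden under these norms.

Neither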